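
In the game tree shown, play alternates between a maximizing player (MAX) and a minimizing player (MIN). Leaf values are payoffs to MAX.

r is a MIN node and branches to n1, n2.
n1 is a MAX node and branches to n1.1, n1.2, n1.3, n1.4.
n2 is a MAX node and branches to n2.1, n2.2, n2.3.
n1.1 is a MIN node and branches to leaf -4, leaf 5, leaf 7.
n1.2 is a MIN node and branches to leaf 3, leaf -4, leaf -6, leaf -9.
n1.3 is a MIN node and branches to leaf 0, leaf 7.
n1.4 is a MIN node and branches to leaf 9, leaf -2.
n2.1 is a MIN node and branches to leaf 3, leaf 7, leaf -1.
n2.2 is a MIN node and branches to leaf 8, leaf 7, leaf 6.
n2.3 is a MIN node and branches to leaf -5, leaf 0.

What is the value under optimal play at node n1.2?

-9

n1.2 (MIN): min(3, -4, -6, -9) = -9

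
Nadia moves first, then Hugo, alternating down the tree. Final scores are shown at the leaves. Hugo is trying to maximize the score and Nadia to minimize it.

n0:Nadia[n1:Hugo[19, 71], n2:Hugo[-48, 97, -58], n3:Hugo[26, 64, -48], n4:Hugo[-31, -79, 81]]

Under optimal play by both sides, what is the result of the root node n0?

64

n1 (Hugo): max(19, 71) = 71
n2 (Hugo): max(-48, 97, -58) = 97
n3 (Hugo): max(26, 64, -48) = 64
n4 (Hugo): max(-31, -79, 81) = 81
n0 (Nadia): min(71, 97, 64, 81) = 64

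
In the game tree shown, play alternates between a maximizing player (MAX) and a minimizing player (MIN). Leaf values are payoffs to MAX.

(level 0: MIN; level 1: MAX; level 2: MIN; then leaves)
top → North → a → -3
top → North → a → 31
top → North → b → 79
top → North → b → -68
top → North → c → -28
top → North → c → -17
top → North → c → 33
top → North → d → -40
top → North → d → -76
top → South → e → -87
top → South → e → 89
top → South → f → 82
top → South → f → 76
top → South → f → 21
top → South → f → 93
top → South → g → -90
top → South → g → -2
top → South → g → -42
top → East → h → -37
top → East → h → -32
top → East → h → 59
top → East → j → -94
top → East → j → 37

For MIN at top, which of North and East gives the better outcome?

East

a (MIN): min(-3, 31) = -3
b (MIN): min(79, -68) = -68
c (MIN): min(-28, -17, 33) = -28
d (MIN): min(-40, -76) = -76
North (MAX): max(-3, -68, -28, -76) = -3
h (MIN): min(-37, -32, 59) = -37
j (MIN): min(-94, 37) = -94
East (MAX): max(-37, -94) = -37
MIN prefers the lower value; North=-3, East=-37. East is better since -37 < -3.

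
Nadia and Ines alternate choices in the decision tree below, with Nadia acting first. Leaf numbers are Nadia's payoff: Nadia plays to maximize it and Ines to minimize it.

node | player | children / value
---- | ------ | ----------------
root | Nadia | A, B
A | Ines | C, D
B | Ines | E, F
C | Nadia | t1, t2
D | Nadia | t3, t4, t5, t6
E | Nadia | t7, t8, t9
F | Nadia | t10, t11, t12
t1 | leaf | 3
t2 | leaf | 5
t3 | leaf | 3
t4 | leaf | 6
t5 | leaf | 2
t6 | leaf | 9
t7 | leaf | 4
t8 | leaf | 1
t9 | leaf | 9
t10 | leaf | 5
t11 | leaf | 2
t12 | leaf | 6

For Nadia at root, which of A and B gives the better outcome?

C (Nadia): max(3, 5) = 5
D (Nadia): max(3, 6, 2, 9) = 9
A (Ines): min(5, 9) = 5
E (Nadia): max(4, 1, 9) = 9
F (Nadia): max(5, 2, 6) = 6
B (Ines): min(9, 6) = 6
Nadia prefers the higher value; A=5, B=6. B is better since 6 > 5.

B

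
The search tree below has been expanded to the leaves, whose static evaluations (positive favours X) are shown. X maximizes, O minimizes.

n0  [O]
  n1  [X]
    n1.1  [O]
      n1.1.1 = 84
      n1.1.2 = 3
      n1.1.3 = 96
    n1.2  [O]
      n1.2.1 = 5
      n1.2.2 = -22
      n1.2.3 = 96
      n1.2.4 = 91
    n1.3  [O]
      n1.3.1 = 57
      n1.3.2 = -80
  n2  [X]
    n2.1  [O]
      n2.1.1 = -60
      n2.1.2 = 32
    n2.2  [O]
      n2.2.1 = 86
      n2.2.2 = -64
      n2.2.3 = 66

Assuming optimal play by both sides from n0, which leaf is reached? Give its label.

n1.1 (O): min(84, 3, 96) = 3
n1.2 (O): min(5, -22, 96, 91) = -22
n1.3 (O): min(57, -80) = -80
n1 (X): max(3, -22, -80) = 3
n2.1 (O): min(-60, 32) = -60
n2.2 (O): min(86, -64, 66) = -64
n2 (X): max(-60, -64) = -60
n0 (O): min(3, -60) = -60
At n0, O picks n2 (lowest: -60).
At n2, X picks n2.1 (highest: -60).
At n2.1, O picks n2.1.1 (lowest: -60).
Terminal value -60.

n2.1.1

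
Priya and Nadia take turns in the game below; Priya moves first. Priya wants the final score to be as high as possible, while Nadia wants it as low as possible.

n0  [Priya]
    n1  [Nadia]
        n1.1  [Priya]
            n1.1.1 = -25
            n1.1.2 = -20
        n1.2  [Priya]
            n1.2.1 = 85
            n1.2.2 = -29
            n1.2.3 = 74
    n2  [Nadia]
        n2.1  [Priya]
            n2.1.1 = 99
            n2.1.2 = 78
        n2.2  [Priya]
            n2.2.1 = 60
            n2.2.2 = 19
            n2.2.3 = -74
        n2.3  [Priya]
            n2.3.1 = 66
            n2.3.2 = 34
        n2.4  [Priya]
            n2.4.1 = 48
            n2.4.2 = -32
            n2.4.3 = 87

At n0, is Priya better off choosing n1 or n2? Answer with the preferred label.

n2

n1.1 (Priya): max(-25, -20) = -20
n1.2 (Priya): max(85, -29, 74) = 85
n1 (Nadia): min(-20, 85) = -20
n2.1 (Priya): max(99, 78) = 99
n2.2 (Priya): max(60, 19, -74) = 60
n2.3 (Priya): max(66, 34) = 66
n2.4 (Priya): max(48, -32, 87) = 87
n2 (Nadia): min(99, 60, 66, 87) = 60
Priya prefers the higher value; n1=-20, n2=60. n2 is better since 60 > -20.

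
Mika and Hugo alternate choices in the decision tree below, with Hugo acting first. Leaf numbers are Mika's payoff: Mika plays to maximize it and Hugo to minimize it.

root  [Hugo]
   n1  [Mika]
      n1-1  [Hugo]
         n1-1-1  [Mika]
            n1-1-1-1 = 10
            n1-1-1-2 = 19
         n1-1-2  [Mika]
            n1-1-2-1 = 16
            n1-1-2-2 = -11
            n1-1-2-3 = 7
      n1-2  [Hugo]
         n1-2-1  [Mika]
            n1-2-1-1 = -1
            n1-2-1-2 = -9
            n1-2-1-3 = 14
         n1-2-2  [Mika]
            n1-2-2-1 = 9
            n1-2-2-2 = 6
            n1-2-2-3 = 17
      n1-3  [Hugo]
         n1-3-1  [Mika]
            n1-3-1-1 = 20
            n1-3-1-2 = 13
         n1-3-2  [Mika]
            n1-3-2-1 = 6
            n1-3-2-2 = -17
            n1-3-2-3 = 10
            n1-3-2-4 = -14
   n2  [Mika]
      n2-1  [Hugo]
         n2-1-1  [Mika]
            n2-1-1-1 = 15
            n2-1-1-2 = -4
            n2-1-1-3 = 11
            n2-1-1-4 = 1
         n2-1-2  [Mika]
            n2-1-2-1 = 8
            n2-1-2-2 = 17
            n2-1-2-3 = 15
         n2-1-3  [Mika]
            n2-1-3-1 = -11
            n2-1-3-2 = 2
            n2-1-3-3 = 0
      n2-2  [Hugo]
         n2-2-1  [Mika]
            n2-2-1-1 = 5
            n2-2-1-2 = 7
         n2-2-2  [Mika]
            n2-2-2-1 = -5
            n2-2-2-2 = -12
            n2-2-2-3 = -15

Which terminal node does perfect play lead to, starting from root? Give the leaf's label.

n1-1-1 (Mika): max(10, 19) = 19
n1-1-2 (Mika): max(16, -11, 7) = 16
n1-1 (Hugo): min(19, 16) = 16
n1-2-1 (Mika): max(-1, -9, 14) = 14
n1-2-2 (Mika): max(9, 6, 17) = 17
n1-2 (Hugo): min(14, 17) = 14
n1-3-1 (Mika): max(20, 13) = 20
n1-3-2 (Mika): max(6, -17, 10, -14) = 10
n1-3 (Hugo): min(20, 10) = 10
n1 (Mika): max(16, 14, 10) = 16
n2-1-1 (Mika): max(15, -4, 11, 1) = 15
n2-1-2 (Mika): max(8, 17, 15) = 17
n2-1-3 (Mika): max(-11, 2, 0) = 2
n2-1 (Hugo): min(15, 17, 2) = 2
n2-2-1 (Mika): max(5, 7) = 7
n2-2-2 (Mika): max(-5, -12, -15) = -5
n2-2 (Hugo): min(7, -5) = -5
n2 (Mika): max(2, -5) = 2
root (Hugo): min(16, 2) = 2
At root, Hugo picks n2 (lowest: 2).
At n2, Mika picks n2-1 (highest: 2).
At n2-1, Hugo picks n2-1-3 (lowest: 2).
At n2-1-3, Mika picks n2-1-3-2 (highest: 2).
Terminal value 2.

n2-1-3-2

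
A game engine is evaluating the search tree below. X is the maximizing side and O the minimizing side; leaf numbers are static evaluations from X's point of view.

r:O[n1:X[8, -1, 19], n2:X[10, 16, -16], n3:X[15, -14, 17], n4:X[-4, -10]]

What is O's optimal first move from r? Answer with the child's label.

n4

n1 (X): max(8, -1, 19) = 19
n2 (X): max(10, 16, -16) = 16
n3 (X): max(15, -14, 17) = 17
n4 (X): max(-4, -10) = -4
r (O): min(19, 16, 17, -4) = -4
O at r wants the lowest of {n1=19, n2=16, n3=17, n4=-4}, so chooses n4.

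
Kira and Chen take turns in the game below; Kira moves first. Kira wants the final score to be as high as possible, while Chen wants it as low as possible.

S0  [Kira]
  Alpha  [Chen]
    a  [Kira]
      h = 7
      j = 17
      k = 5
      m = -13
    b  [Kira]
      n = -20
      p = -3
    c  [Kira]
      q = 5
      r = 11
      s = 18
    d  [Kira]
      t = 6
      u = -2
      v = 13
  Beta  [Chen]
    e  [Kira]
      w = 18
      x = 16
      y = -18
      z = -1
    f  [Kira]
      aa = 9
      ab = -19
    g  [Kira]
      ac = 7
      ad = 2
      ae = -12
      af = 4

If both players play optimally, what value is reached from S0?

a (Kira): max(7, 17, 5, -13) = 17
b (Kira): max(-20, -3) = -3
c (Kira): max(5, 11, 18) = 18
d (Kira): max(6, -2, 13) = 13
Alpha (Chen): min(17, -3, 18, 13) = -3
e (Kira): max(18, 16, -18, -1) = 18
f (Kira): max(9, -19) = 9
g (Kira): max(7, 2, -12, 4) = 7
Beta (Chen): min(18, 9, 7) = 7
S0 (Kira): max(-3, 7) = 7

7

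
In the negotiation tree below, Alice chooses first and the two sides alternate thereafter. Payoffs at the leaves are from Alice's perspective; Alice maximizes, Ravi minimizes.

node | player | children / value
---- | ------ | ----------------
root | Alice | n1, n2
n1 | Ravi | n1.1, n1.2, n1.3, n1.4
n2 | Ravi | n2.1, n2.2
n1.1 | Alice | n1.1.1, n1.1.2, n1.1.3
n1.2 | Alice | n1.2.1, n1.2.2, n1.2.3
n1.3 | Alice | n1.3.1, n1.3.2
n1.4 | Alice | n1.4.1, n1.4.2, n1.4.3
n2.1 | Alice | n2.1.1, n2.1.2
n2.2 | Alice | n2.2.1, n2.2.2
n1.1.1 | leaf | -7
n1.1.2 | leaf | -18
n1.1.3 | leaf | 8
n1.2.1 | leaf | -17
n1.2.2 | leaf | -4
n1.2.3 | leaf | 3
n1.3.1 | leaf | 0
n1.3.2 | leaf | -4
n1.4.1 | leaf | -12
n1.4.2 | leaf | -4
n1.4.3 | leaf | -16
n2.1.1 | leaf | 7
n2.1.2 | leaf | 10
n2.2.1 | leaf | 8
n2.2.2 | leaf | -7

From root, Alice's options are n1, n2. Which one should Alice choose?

n2

n1.1 (Alice): max(-7, -18, 8) = 8
n1.2 (Alice): max(-17, -4, 3) = 3
n1.3 (Alice): max(0, -4) = 0
n1.4 (Alice): max(-12, -4, -16) = -4
n1 (Ravi): min(8, 3, 0, -4) = -4
n2.1 (Alice): max(7, 10) = 10
n2.2 (Alice): max(8, -7) = 8
n2 (Ravi): min(10, 8) = 8
root (Alice): max(-4, 8) = 8
Alice at root wants the highest of {n1=-4, n2=8}, so chooses n2.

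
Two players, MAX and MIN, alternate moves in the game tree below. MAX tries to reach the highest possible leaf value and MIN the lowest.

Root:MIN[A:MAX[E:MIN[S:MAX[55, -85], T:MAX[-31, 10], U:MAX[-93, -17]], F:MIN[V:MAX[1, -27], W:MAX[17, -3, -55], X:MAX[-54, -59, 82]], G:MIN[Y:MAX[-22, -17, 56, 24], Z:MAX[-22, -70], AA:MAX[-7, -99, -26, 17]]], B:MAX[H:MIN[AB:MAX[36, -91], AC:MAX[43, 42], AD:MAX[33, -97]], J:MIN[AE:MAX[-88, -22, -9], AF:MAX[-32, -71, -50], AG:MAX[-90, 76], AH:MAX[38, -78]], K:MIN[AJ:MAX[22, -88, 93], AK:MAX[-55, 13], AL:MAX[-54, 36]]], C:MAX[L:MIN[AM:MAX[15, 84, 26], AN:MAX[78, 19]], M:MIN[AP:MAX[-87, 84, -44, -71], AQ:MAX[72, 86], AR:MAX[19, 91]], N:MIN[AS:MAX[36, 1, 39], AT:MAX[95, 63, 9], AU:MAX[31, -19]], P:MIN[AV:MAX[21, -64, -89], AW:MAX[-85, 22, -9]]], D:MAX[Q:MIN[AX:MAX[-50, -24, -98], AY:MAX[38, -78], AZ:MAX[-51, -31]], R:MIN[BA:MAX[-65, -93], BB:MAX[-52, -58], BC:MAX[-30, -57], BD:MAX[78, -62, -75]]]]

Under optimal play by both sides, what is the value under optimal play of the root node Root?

-31

S (MAX): max(55, -85) = 55
T (MAX): max(-31, 10) = 10
U (MAX): max(-93, -17) = -17
E (MIN): min(55, 10, -17) = -17
V (MAX): max(1, -27) = 1
W (MAX): max(17, -3, -55) = 17
X (MAX): max(-54, -59, 82) = 82
F (MIN): min(1, 17, 82) = 1
Y (MAX): max(-22, -17, 56, 24) = 56
Z (MAX): max(-22, -70) = -22
AA (MAX): max(-7, -99, -26, 17) = 17
G (MIN): min(56, -22, 17) = -22
A (MAX): max(-17, 1, -22) = 1
AB (MAX): max(36, -91) = 36
AC (MAX): max(43, 42) = 43
AD (MAX): max(33, -97) = 33
H (MIN): min(36, 43, 33) = 33
AE (MAX): max(-88, -22, -9) = -9
AF (MAX): max(-32, -71, -50) = -32
AG (MAX): max(-90, 76) = 76
AH (MAX): max(38, -78) = 38
J (MIN): min(-9, -32, 76, 38) = -32
AJ (MAX): max(22, -88, 93) = 93
AK (MAX): max(-55, 13) = 13
AL (MAX): max(-54, 36) = 36
K (MIN): min(93, 13, 36) = 13
B (MAX): max(33, -32, 13) = 33
AM (MAX): max(15, 84, 26) = 84
AN (MAX): max(78, 19) = 78
L (MIN): min(84, 78) = 78
AP (MAX): max(-87, 84, -44, -71) = 84
AQ (MAX): max(72, 86) = 86
AR (MAX): max(19, 91) = 91
M (MIN): min(84, 86, 91) = 84
AS (MAX): max(36, 1, 39) = 39
AT (MAX): max(95, 63, 9) = 95
AU (MAX): max(31, -19) = 31
N (MIN): min(39, 95, 31) = 31
AV (MAX): max(21, -64, -89) = 21
AW (MAX): max(-85, 22, -9) = 22
P (MIN): min(21, 22) = 21
C (MAX): max(78, 84, 31, 21) = 84
AX (MAX): max(-50, -24, -98) = -24
AY (MAX): max(38, -78) = 38
AZ (MAX): max(-51, -31) = -31
Q (MIN): min(-24, 38, -31) = -31
BA (MAX): max(-65, -93) = -65
BB (MAX): max(-52, -58) = -52
BC (MAX): max(-30, -57) = -30
BD (MAX): max(78, -62, -75) = 78
R (MIN): min(-65, -52, -30, 78) = -65
D (MAX): max(-31, -65) = -31
Root (MIN): min(1, 33, 84, -31) = -31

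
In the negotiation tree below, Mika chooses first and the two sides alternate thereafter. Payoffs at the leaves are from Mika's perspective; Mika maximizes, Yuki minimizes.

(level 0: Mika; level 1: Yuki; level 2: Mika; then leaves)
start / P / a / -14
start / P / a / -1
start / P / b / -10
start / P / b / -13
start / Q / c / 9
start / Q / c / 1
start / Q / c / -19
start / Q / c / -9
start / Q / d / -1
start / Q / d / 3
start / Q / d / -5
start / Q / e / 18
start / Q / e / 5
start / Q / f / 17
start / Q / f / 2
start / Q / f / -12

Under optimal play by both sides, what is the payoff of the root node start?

3

a (Mika): max(-14, -1) = -1
b (Mika): max(-10, -13) = -10
P (Yuki): min(-1, -10) = -10
c (Mika): max(9, 1, -19, -9) = 9
d (Mika): max(-1, 3, -5) = 3
e (Mika): max(18, 5) = 18
f (Mika): max(17, 2, -12) = 17
Q (Yuki): min(9, 3, 18, 17) = 3
start (Mika): max(-10, 3) = 3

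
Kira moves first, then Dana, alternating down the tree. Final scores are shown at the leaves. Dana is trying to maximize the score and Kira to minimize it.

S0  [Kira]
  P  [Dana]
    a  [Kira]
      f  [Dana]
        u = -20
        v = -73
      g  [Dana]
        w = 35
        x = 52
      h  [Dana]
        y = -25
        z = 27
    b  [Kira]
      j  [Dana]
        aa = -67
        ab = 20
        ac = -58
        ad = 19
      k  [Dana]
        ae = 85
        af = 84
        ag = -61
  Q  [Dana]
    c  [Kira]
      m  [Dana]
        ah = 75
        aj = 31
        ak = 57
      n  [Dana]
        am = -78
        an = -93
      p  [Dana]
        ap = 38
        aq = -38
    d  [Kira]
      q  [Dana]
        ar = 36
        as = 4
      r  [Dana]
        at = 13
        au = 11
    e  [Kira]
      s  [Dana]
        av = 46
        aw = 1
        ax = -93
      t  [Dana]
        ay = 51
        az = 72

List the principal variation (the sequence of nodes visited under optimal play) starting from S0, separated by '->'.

S0 -> P -> b -> j -> ab

f (Dana): max(-20, -73) = -20
g (Dana): max(35, 52) = 52
h (Dana): max(-25, 27) = 27
a (Kira): min(-20, 52, 27) = -20
j (Dana): max(-67, 20, -58, 19) = 20
k (Dana): max(85, 84, -61) = 85
b (Kira): min(20, 85) = 20
P (Dana): max(-20, 20) = 20
m (Dana): max(75, 31, 57) = 75
n (Dana): max(-78, -93) = -78
p (Dana): max(38, -38) = 38
c (Kira): min(75, -78, 38) = -78
q (Dana): max(36, 4) = 36
r (Dana): max(13, 11) = 13
d (Kira): min(36, 13) = 13
s (Dana): max(46, 1, -93) = 46
t (Dana): max(51, 72) = 72
e (Kira): min(46, 72) = 46
Q (Dana): max(-78, 13, 46) = 46
S0 (Kira): min(20, 46) = 20
At S0, Kira picks P (lowest: 20).
At P, Dana picks b (highest: 20).
At b, Kira picks j (lowest: 20).
At j, Dana picks ab (highest: 20).
Terminal value 20.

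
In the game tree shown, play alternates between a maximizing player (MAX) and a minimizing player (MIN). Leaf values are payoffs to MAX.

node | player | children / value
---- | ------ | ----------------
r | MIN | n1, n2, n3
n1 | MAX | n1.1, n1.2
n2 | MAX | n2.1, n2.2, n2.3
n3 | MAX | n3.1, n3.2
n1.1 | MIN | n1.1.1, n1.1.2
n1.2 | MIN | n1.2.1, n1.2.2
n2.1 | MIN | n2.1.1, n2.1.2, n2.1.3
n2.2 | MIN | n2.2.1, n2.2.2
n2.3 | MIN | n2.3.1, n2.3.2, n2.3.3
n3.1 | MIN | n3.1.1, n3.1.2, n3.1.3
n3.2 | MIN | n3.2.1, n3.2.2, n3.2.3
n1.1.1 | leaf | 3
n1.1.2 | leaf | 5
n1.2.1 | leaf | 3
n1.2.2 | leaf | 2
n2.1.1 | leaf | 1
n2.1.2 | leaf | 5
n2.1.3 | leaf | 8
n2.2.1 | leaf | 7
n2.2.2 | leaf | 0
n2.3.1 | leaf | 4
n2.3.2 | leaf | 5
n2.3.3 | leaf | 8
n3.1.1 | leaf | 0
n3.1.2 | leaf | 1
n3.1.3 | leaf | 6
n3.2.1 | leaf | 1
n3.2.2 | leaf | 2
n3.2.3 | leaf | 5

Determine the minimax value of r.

1

n1.1 (MIN): min(3, 5) = 3
n1.2 (MIN): min(3, 2) = 2
n1 (MAX): max(3, 2) = 3
n2.1 (MIN): min(1, 5, 8) = 1
n2.2 (MIN): min(7, 0) = 0
n2.3 (MIN): min(4, 5, 8) = 4
n2 (MAX): max(1, 0, 4) = 4
n3.1 (MIN): min(0, 1, 6) = 0
n3.2 (MIN): min(1, 2, 5) = 1
n3 (MAX): max(0, 1) = 1
r (MIN): min(3, 4, 1) = 1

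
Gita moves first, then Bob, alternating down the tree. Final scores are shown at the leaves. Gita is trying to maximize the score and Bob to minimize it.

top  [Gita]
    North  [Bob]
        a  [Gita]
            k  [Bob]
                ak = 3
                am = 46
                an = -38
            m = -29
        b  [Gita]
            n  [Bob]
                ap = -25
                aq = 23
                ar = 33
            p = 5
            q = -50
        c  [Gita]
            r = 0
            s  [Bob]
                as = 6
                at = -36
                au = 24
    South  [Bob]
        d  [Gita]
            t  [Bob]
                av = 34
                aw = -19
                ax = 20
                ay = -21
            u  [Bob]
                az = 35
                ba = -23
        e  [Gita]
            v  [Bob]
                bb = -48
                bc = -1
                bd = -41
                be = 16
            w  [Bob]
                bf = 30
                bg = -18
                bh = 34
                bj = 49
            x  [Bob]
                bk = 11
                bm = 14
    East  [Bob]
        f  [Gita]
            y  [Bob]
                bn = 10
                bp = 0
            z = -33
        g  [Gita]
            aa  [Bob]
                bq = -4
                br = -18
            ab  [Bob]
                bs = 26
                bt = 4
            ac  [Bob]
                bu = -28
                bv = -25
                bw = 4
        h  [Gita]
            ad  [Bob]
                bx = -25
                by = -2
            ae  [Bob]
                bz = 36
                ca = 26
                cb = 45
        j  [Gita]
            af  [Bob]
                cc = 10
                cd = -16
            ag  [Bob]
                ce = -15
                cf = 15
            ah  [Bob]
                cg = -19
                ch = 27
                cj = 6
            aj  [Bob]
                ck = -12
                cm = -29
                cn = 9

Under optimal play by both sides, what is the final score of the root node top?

-15

k (Bob): min(3, 46, -38) = -38
a (Gita): max(-38, -29) = -29
n (Bob): min(-25, 23, 33) = -25
b (Gita): max(-25, 5, -50) = 5
s (Bob): min(6, -36, 24) = -36
c (Gita): max(0, -36) = 0
North (Bob): min(-29, 5, 0) = -29
t (Bob): min(34, -19, 20, -21) = -21
u (Bob): min(35, -23) = -23
d (Gita): max(-21, -23) = -21
v (Bob): min(-48, -1, -41, 16) = -48
w (Bob): min(30, -18, 34, 49) = -18
x (Bob): min(11, 14) = 11
e (Gita): max(-48, -18, 11) = 11
South (Bob): min(-21, 11) = -21
y (Bob): min(10, 0) = 0
f (Gita): max(0, -33) = 0
aa (Bob): min(-4, -18) = -18
ab (Bob): min(26, 4) = 4
ac (Bob): min(-28, -25, 4) = -28
g (Gita): max(-18, 4, -28) = 4
ad (Bob): min(-25, -2) = -25
ae (Bob): min(36, 26, 45) = 26
h (Gita): max(-25, 26) = 26
af (Bob): min(10, -16) = -16
ag (Bob): min(-15, 15) = -15
ah (Bob): min(-19, 27, 6) = -19
aj (Bob): min(-12, -29, 9) = -29
j (Gita): max(-16, -15, -19, -29) = -15
East (Bob): min(0, 4, 26, -15) = -15
top (Gita): max(-29, -21, -15) = -15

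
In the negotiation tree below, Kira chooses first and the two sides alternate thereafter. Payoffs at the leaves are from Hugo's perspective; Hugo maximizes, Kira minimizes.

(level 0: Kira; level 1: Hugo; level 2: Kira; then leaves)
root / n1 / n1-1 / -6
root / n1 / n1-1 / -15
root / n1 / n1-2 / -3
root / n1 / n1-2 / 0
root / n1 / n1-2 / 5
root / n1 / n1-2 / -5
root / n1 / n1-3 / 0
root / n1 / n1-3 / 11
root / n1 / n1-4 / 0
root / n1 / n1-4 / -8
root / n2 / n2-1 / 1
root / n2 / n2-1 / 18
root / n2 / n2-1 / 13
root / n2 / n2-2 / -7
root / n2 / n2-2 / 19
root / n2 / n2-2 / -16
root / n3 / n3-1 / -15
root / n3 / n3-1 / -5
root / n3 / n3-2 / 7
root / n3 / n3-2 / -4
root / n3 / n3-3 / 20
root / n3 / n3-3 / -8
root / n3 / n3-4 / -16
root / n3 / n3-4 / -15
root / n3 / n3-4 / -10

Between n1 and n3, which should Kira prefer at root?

n3

n1-1 (Kira): min(-6, -15) = -15
n1-2 (Kira): min(-3, 0, 5, -5) = -5
n1-3 (Kira): min(0, 11) = 0
n1-4 (Kira): min(0, -8) = -8
n1 (Hugo): max(-15, -5, 0, -8) = 0
n3-1 (Kira): min(-15, -5) = -15
n3-2 (Kira): min(7, -4) = -4
n3-3 (Kira): min(20, -8) = -8
n3-4 (Kira): min(-16, -15, -10) = -16
n3 (Hugo): max(-15, -4, -8, -16) = -4
Kira prefers the lower value; n1=0, n3=-4. n3 is better since -4 < 0.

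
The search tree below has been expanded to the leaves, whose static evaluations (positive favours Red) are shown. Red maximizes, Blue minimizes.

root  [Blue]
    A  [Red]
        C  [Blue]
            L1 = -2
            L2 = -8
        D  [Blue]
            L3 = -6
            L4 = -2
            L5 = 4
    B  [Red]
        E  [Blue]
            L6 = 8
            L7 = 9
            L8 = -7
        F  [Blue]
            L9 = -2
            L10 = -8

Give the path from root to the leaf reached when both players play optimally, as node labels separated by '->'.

root -> B -> E -> L8

C (Blue): min(-2, -8) = -8
D (Blue): min(-6, -2, 4) = -6
A (Red): max(-8, -6) = -6
E (Blue): min(8, 9, -7) = -7
F (Blue): min(-2, -8) = -8
B (Red): max(-7, -8) = -7
root (Blue): min(-6, -7) = -7
At root, Blue picks B (lowest: -7).
At B, Red picks E (highest: -7).
At E, Blue picks L8 (lowest: -7).
Terminal value -7.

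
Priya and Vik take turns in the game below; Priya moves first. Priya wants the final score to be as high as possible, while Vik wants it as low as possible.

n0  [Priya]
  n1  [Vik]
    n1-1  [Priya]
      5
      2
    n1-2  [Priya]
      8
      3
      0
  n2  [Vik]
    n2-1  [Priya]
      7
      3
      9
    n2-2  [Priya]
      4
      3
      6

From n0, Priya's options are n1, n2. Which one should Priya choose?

n1-1 (Priya): max(5, 2) = 5
n1-2 (Priya): max(8, 3, 0) = 8
n1 (Vik): min(5, 8) = 5
n2-1 (Priya): max(7, 3, 9) = 9
n2-2 (Priya): max(4, 3, 6) = 6
n2 (Vik): min(9, 6) = 6
n0 (Priya): max(5, 6) = 6
Priya at n0 wants the highest of {n1=5, n2=6}, so chooses n2.

n2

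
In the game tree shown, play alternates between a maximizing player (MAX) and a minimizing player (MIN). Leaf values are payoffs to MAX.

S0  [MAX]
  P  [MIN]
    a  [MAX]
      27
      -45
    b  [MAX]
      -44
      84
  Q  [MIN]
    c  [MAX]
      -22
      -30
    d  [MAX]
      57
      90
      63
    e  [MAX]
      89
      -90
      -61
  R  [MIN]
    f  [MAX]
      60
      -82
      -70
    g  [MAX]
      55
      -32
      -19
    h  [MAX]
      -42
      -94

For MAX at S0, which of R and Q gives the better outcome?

f (MAX): max(60, -82, -70) = 60
g (MAX): max(55, -32, -19) = 55
h (MAX): max(-42, -94) = -42
R (MIN): min(60, 55, -42) = -42
c (MAX): max(-22, -30) = -22
d (MAX): max(57, 90, 63) = 90
e (MAX): max(89, -90, -61) = 89
Q (MIN): min(-22, 90, 89) = -22
MAX prefers the higher value; R=-42, Q=-22. Q is better since -22 > -42.

Q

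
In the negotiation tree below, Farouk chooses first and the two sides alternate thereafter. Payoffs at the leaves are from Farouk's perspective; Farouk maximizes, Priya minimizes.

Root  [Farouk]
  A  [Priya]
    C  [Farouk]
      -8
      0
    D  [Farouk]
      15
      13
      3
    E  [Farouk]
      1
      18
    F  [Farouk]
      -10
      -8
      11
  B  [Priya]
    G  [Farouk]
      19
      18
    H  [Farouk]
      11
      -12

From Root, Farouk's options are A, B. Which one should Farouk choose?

C (Farouk): max(-8, 0) = 0
D (Farouk): max(15, 13, 3) = 15
E (Farouk): max(1, 18) = 18
F (Farouk): max(-10, -8, 11) = 11
A (Priya): min(0, 15, 18, 11) = 0
G (Farouk): max(19, 18) = 19
H (Farouk): max(11, -12) = 11
B (Priya): min(19, 11) = 11
Root (Farouk): max(0, 11) = 11
Farouk at Root wants the highest of {A=0, B=11}, so chooses B.

B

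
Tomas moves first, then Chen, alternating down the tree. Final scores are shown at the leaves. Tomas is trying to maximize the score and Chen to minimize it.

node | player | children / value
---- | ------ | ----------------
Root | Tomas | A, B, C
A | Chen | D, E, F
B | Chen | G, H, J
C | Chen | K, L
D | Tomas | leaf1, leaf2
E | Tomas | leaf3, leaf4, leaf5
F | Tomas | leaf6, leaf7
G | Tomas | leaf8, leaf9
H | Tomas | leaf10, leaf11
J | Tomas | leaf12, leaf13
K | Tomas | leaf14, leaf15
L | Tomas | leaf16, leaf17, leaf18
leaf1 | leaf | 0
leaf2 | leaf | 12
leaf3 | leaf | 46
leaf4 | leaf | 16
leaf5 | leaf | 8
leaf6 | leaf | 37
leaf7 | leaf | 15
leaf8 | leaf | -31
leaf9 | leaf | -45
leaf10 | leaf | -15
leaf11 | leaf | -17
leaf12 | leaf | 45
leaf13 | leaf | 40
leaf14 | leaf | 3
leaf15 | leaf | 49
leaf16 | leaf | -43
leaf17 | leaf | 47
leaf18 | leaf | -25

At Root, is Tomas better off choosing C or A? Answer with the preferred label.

K (Tomas): max(3, 49) = 49
L (Tomas): max(-43, 47, -25) = 47
C (Chen): min(49, 47) = 47
D (Tomas): max(0, 12) = 12
E (Tomas): max(46, 16, 8) = 46
F (Tomas): max(37, 15) = 37
A (Chen): min(12, 46, 37) = 12
Tomas prefers the higher value; C=47, A=12. C is better since 47 > 12.

C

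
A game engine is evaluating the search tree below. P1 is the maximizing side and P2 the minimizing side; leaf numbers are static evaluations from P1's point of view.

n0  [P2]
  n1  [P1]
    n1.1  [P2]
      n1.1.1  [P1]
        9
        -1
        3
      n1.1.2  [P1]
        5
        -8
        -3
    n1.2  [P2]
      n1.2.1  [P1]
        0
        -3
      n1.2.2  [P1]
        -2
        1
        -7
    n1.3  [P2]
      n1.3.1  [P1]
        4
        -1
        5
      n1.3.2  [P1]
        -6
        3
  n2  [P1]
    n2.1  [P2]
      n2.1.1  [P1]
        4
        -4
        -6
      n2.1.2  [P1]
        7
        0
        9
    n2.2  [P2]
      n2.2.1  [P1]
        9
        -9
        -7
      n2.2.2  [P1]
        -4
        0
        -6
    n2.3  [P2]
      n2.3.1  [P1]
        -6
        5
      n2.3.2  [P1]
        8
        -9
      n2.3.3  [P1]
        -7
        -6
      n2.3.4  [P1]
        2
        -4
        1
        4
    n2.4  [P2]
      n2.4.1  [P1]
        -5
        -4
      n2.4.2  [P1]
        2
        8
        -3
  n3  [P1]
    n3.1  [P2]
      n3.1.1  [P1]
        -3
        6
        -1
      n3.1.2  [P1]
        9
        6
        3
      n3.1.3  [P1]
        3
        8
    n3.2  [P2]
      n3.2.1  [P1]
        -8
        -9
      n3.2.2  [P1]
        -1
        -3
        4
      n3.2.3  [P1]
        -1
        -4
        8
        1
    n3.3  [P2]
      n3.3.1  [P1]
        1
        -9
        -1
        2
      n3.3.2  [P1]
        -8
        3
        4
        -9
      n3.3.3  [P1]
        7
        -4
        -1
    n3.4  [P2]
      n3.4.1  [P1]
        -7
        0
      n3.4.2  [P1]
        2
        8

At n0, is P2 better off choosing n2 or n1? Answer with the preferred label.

n2.1.1 (P1): max(4, -4, -6) = 4
n2.1.2 (P1): max(7, 0, 9) = 9
n2.1 (P2): min(4, 9) = 4
n2.2.1 (P1): max(9, -9, -7) = 9
n2.2.2 (P1): max(-4, 0, -6) = 0
n2.2 (P2): min(9, 0) = 0
n2.3.1 (P1): max(-6, 5) = 5
n2.3.2 (P1): max(8, -9) = 8
n2.3.3 (P1): max(-7, -6) = -6
n2.3.4 (P1): max(2, -4, 1, 4) = 4
n2.3 (P2): min(5, 8, -6, 4) = -6
n2.4.1 (P1): max(-5, -4) = -4
n2.4.2 (P1): max(2, 8, -3) = 8
n2.4 (P2): min(-4, 8) = -4
n2 (P1): max(4, 0, -6, -4) = 4
n1.1.1 (P1): max(9, -1, 3) = 9
n1.1.2 (P1): max(5, -8, -3) = 5
n1.1 (P2): min(9, 5) = 5
n1.2.1 (P1): max(0, -3) = 0
n1.2.2 (P1): max(-2, 1, -7) = 1
n1.2 (P2): min(0, 1) = 0
n1.3.1 (P1): max(4, -1, 5) = 5
n1.3.2 (P1): max(-6, 3) = 3
n1.3 (P2): min(5, 3) = 3
n1 (P1): max(5, 0, 3) = 5
P2 prefers the lower value; n2=4, n1=5. n2 is better since 4 < 5.

n2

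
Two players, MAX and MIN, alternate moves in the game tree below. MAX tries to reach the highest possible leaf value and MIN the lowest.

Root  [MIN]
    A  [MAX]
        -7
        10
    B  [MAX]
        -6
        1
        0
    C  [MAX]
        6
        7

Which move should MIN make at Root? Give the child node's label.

B

A (MAX): max(-7, 10) = 10
B (MAX): max(-6, 1, 0) = 1
C (MAX): max(6, 7) = 7
Root (MIN): min(10, 1, 7) = 1
MIN at Root wants the lowest of {A=10, B=1, C=7}, so chooses B.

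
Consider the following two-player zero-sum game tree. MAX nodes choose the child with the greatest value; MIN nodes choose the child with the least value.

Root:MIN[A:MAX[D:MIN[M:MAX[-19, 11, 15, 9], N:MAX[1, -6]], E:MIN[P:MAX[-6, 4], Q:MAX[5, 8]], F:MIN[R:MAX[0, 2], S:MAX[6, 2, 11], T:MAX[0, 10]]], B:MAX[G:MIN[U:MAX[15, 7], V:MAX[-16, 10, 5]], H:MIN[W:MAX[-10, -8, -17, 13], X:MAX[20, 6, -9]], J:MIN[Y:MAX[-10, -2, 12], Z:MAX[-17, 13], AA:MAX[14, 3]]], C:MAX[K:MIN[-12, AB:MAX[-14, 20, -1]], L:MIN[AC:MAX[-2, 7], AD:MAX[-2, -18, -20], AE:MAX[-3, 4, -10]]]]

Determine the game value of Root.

-2

M (MAX): max(-19, 11, 15, 9) = 15
N (MAX): max(1, -6) = 1
D (MIN): min(15, 1) = 1
P (MAX): max(-6, 4) = 4
Q (MAX): max(5, 8) = 8
E (MIN): min(4, 8) = 4
R (MAX): max(0, 2) = 2
S (MAX): max(6, 2, 11) = 11
T (MAX): max(0, 10) = 10
F (MIN): min(2, 11, 10) = 2
A (MAX): max(1, 4, 2) = 4
U (MAX): max(15, 7) = 15
V (MAX): max(-16, 10, 5) = 10
G (MIN): min(15, 10) = 10
W (MAX): max(-10, -8, -17, 13) = 13
X (MAX): max(20, 6, -9) = 20
H (MIN): min(13, 20) = 13
Y (MAX): max(-10, -2, 12) = 12
Z (MAX): max(-17, 13) = 13
AA (MAX): max(14, 3) = 14
J (MIN): min(12, 13, 14) = 12
B (MAX): max(10, 13, 12) = 13
AB (MAX): max(-14, 20, -1) = 20
K (MIN): min(-12, 20) = -12
AC (MAX): max(-2, 7) = 7
AD (MAX): max(-2, -18, -20) = -2
AE (MAX): max(-3, 4, -10) = 4
L (MIN): min(7, -2, 4) = -2
C (MAX): max(-12, -2) = -2
Root (MIN): min(4, 13, -2) = -2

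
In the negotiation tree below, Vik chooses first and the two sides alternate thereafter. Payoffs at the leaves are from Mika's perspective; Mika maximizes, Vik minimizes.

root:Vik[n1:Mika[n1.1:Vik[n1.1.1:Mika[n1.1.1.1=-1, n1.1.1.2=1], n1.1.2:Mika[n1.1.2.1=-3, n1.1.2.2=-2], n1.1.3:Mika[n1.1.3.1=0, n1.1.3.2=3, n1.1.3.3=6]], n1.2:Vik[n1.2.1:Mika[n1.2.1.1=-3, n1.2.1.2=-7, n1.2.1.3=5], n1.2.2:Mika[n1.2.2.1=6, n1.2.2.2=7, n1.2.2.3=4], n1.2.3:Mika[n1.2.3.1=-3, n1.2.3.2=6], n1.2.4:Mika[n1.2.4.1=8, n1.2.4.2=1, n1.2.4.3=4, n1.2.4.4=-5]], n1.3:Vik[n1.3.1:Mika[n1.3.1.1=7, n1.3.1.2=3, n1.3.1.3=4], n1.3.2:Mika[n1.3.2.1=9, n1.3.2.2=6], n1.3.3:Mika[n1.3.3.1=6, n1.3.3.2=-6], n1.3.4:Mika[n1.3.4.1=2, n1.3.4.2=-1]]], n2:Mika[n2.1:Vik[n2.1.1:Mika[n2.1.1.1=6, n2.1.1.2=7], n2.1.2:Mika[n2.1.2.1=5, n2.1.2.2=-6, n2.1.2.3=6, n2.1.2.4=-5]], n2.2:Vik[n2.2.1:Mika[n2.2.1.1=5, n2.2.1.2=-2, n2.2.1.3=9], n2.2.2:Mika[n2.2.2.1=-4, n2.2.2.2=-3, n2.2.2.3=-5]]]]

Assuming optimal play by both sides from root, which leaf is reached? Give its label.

n1.2.1.3

n1.1.1 (Mika): max(-1, 1) = 1
n1.1.2 (Mika): max(-3, -2) = -2
n1.1.3 (Mika): max(0, 3, 6) = 6
n1.1 (Vik): min(1, -2, 6) = -2
n1.2.1 (Mika): max(-3, -7, 5) = 5
n1.2.2 (Mika): max(6, 7, 4) = 7
n1.2.3 (Mika): max(-3, 6) = 6
n1.2.4 (Mika): max(8, 1, 4, -5) = 8
n1.2 (Vik): min(5, 7, 6, 8) = 5
n1.3.1 (Mika): max(7, 3, 4) = 7
n1.3.2 (Mika): max(9, 6) = 9
n1.3.3 (Mika): max(6, -6) = 6
n1.3.4 (Mika): max(2, -1) = 2
n1.3 (Vik): min(7, 9, 6, 2) = 2
n1 (Mika): max(-2, 5, 2) = 5
n2.1.1 (Mika): max(6, 7) = 7
n2.1.2 (Mika): max(5, -6, 6, -5) = 6
n2.1 (Vik): min(7, 6) = 6
n2.2.1 (Mika): max(5, -2, 9) = 9
n2.2.2 (Mika): max(-4, -3, -5) = -3
n2.2 (Vik): min(9, -3) = -3
n2 (Mika): max(6, -3) = 6
root (Vik): min(5, 6) = 5
At root, Vik picks n1 (lowest: 5).
At n1, Mika picks n1.2 (highest: 5).
At n1.2, Vik picks n1.2.1 (lowest: 5).
At n1.2.1, Mika picks n1.2.1.3 (highest: 5).
Terminal value 5.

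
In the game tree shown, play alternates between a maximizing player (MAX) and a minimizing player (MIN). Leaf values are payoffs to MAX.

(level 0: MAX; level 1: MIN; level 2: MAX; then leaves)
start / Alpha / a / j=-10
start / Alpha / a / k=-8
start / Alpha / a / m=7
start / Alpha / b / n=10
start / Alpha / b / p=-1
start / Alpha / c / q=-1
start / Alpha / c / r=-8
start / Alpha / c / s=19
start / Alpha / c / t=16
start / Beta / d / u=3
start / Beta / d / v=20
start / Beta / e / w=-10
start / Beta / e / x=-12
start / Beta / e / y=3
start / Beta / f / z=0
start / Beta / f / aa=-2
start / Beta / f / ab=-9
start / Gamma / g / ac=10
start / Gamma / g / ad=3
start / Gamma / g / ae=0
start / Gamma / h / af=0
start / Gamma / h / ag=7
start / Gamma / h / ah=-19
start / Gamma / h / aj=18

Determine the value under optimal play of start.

10

a (MAX): max(-10, -8, 7) = 7
b (MAX): max(10, -1) = 10
c (MAX): max(-1, -8, 19, 16) = 19
Alpha (MIN): min(7, 10, 19) = 7
d (MAX): max(3, 20) = 20
e (MAX): max(-10, -12, 3) = 3
f (MAX): max(0, -2, -9) = 0
Beta (MIN): min(20, 3, 0) = 0
g (MAX): max(10, 3, 0) = 10
h (MAX): max(0, 7, -19, 18) = 18
Gamma (MIN): min(10, 18) = 10
start (MAX): max(7, 0, 10) = 10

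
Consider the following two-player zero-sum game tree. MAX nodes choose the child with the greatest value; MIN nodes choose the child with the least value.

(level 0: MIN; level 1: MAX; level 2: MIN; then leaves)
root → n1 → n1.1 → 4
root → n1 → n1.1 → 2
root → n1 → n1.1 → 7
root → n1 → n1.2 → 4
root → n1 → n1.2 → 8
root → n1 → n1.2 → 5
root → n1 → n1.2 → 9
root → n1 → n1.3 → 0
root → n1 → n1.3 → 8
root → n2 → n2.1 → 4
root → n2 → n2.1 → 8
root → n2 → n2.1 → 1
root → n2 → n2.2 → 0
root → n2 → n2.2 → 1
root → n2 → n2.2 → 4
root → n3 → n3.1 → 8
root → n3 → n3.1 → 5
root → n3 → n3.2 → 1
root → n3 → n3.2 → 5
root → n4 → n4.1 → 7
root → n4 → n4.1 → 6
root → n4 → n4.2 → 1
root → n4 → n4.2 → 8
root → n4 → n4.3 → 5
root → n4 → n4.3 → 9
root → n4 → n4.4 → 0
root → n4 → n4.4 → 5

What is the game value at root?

n1.1 (MIN): min(4, 2, 7) = 2
n1.2 (MIN): min(4, 8, 5, 9) = 4
n1.3 (MIN): min(0, 8) = 0
n1 (MAX): max(2, 4, 0) = 4
n2.1 (MIN): min(4, 8, 1) = 1
n2.2 (MIN): min(0, 1, 4) = 0
n2 (MAX): max(1, 0) = 1
n3.1 (MIN): min(8, 5) = 5
n3.2 (MIN): min(1, 5) = 1
n3 (MAX): max(5, 1) = 5
n4.1 (MIN): min(7, 6) = 6
n4.2 (MIN): min(1, 8) = 1
n4.3 (MIN): min(5, 9) = 5
n4.4 (MIN): min(0, 5) = 0
n4 (MAX): max(6, 1, 5, 0) = 6
root (MIN): min(4, 1, 5, 6) = 1

1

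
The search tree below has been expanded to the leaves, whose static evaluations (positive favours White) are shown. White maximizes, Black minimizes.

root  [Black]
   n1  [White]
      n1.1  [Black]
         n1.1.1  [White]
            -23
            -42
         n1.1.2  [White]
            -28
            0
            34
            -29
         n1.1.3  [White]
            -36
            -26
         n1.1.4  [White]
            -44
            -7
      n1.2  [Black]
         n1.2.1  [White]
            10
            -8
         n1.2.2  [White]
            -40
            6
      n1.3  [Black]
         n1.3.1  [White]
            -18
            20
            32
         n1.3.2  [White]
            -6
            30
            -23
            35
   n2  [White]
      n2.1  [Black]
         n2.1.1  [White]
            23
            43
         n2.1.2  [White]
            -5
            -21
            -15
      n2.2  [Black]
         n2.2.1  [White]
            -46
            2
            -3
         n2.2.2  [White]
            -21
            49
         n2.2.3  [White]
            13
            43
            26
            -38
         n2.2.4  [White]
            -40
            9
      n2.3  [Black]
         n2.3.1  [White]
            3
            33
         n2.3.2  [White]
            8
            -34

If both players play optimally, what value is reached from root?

8

n1.1.1 (White): max(-23, -42) = -23
n1.1.2 (White): max(-28, 0, 34, -29) = 34
n1.1.3 (White): max(-36, -26) = -26
n1.1.4 (White): max(-44, -7) = -7
n1.1 (Black): min(-23, 34, -26, -7) = -26
n1.2.1 (White): max(10, -8) = 10
n1.2.2 (White): max(-40, 6) = 6
n1.2 (Black): min(10, 6) = 6
n1.3.1 (White): max(-18, 20, 32) = 32
n1.3.2 (White): max(-6, 30, -23, 35) = 35
n1.3 (Black): min(32, 35) = 32
n1 (White): max(-26, 6, 32) = 32
n2.1.1 (White): max(23, 43) = 43
n2.1.2 (White): max(-5, -21, -15) = -5
n2.1 (Black): min(43, -5) = -5
n2.2.1 (White): max(-46, 2, -3) = 2
n2.2.2 (White): max(-21, 49) = 49
n2.2.3 (White): max(13, 43, 26, -38) = 43
n2.2.4 (White): max(-40, 9) = 9
n2.2 (Black): min(2, 49, 43, 9) = 2
n2.3.1 (White): max(3, 33) = 33
n2.3.2 (White): max(8, -34) = 8
n2.3 (Black): min(33, 8) = 8
n2 (White): max(-5, 2, 8) = 8
root (Black): min(32, 8) = 8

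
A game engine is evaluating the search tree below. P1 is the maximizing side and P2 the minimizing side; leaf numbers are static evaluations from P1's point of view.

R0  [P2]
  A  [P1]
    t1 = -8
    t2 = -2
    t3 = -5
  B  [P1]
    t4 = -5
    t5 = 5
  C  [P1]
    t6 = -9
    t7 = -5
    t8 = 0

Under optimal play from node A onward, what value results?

A (P1): max(-8, -2, -5) = -2

-2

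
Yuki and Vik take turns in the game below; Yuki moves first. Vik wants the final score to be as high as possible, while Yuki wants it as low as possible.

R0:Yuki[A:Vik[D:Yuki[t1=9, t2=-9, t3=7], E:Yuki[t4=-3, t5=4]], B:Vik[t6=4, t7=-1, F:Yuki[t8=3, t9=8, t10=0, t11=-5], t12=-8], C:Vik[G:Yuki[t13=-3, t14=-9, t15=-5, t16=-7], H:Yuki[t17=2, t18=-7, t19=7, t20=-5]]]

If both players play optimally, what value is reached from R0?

D (Yuki): min(9, -9, 7) = -9
E (Yuki): min(-3, 4) = -3
A (Vik): max(-9, -3) = -3
F (Yuki): min(3, 8, 0, -5) = -5
B (Vik): max(4, -1, -5, -8) = 4
G (Yuki): min(-3, -9, -5, -7) = -9
H (Yuki): min(2, -7, 7, -5) = -7
C (Vik): max(-9, -7) = -7
R0 (Yuki): min(-3, 4, -7) = -7

-7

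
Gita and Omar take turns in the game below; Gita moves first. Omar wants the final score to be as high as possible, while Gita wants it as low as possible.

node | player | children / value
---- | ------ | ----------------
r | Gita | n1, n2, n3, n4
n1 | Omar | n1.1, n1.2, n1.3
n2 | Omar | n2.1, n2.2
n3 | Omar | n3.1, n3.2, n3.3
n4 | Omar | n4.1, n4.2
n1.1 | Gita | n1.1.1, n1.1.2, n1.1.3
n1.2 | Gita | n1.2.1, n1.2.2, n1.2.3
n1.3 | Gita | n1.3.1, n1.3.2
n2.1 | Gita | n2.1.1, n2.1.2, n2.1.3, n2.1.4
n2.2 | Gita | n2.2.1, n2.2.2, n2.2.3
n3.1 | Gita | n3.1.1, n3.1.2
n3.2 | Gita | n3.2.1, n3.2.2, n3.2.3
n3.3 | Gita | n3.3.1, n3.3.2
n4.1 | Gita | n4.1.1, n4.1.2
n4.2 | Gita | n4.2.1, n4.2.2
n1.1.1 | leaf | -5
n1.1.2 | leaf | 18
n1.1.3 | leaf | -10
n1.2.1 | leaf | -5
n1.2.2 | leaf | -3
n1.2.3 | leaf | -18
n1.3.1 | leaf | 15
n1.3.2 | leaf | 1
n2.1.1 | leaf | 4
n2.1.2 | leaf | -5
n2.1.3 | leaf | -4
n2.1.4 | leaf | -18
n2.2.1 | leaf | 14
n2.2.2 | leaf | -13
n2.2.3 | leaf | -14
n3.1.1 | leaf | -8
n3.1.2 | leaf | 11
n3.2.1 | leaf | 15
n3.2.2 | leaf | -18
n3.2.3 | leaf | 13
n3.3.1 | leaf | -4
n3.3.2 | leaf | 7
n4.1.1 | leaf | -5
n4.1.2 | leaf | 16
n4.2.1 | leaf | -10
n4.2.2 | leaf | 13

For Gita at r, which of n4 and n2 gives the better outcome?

n4.1 (Gita): min(-5, 16) = -5
n4.2 (Gita): min(-10, 13) = -10
n4 (Omar): max(-5, -10) = -5
n2.1 (Gita): min(4, -5, -4, -18) = -18
n2.2 (Gita): min(14, -13, -14) = -14
n2 (Omar): max(-18, -14) = -14
Gita prefers the lower value; n4=-5, n2=-14. n2 is better since -14 < -5.

n2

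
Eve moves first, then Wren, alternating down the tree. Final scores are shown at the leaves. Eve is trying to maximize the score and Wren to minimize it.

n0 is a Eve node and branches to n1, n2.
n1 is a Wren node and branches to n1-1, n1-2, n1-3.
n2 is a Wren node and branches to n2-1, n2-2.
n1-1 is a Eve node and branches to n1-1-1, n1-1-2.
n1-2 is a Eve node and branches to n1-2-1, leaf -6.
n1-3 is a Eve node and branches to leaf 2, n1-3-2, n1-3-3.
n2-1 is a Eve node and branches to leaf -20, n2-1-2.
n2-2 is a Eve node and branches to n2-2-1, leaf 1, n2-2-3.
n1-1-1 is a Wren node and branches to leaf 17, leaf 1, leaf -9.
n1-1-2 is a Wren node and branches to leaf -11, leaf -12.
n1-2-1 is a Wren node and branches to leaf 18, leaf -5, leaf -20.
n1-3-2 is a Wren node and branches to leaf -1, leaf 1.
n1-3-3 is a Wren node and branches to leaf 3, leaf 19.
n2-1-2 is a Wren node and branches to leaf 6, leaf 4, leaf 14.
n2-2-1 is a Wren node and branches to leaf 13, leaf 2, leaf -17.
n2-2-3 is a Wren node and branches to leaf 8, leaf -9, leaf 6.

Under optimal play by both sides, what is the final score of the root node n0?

n1-1-1 (Wren): min(17, 1, -9) = -9
n1-1-2 (Wren): min(-11, -12) = -12
n1-1 (Eve): max(-9, -12) = -9
n1-2-1 (Wren): min(18, -5, -20) = -20
n1-2 (Eve): max(-20, -6) = -6
n1-3-2 (Wren): min(-1, 1) = -1
n1-3-3 (Wren): min(3, 19) = 3
n1-3 (Eve): max(2, -1, 3) = 3
n1 (Wren): min(-9, -6, 3) = -9
n2-1-2 (Wren): min(6, 4, 14) = 4
n2-1 (Eve): max(-20, 4) = 4
n2-2-1 (Wren): min(13, 2, -17) = -17
n2-2-3 (Wren): min(8, -9, 6) = -9
n2-2 (Eve): max(-17, 1, -9) = 1
n2 (Wren): min(4, 1) = 1
n0 (Eve): max(-9, 1) = 1

1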